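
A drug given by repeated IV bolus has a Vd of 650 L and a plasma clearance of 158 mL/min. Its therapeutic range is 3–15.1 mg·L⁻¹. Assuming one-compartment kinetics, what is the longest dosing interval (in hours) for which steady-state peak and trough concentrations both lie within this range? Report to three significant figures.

Convert clearance: 158 mL/min × 60 min/h ÷ 1000 mL/L = 9.480 L/h
k = CL / Vd = 9.480 / 650.0 = 0.01458 h⁻¹
Between IV bolus doses, concentration decays as C = C₀·e^(−kτ), so C_peak/C_trough = e^(kτ).
τ_max = ln(C_peak/C_trough) / k = ln(15.1/3) / 0.01458 = 1.616 / 0.01458 = 110.8 h

111 h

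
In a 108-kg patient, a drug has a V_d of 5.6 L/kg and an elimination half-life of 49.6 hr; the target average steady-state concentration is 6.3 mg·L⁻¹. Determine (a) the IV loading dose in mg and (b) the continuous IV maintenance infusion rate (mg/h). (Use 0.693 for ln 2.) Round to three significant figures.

(a) 3810 mg; (b) 53.2 mg/h

Vd(total) = 108 kg × 5.6 L/kg = 604.8 L
LD = Vd × C = 604.8 × 6.3 = 3810 mg
CL = 0.693 × Vd / t½ = 0.693 × 604.8 / 49.6 = 8.450 L/h
Infusion rate = CL × Css = 8.450 × 6.3 = 53.24 mg/h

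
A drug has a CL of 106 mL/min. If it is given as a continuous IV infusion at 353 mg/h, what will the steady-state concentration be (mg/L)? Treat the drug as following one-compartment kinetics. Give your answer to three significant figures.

55.5 mg/L

CL = 106 mL/min = 106 × 0.06 = 6.360 L/h
Css = rate / CL = 353 / 6.360 = 55.50 mg/L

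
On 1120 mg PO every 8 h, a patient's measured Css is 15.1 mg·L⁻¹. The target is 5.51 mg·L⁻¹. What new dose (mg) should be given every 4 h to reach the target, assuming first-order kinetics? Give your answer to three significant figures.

204 mg

For first-order elimination, Css ∝ F·D/(CL·τ); F and CL are unchanged, so Css ∝ D/τ.
D₂ = D₁ × (Css,target / Css,current) × (τ₂/τ₁) = 1120 × (5.51/15.1) × (4/8) = 204.3 mg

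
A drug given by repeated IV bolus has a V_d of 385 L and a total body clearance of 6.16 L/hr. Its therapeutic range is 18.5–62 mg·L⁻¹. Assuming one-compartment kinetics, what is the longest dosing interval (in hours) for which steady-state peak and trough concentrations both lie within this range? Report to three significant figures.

75.6 h

k = CL / Vd = 6.160 / 385.0 = 0.01600 h⁻¹
Between IV bolus doses, concentration decays as C = C₀·e^(−kτ), so C_peak/C_trough = e^(kτ).
τ_max = ln(C_peak/C_trough) / k = ln(62/18.5) / 0.01600 = 1.209 / 0.01600 = 75.56 h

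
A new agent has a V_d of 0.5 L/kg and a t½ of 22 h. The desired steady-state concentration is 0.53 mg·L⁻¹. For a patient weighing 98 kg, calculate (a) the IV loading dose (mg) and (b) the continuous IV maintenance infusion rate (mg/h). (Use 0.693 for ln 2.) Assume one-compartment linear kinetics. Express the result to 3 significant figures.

(a) 26.0 mg; (b) 0.818 mg/h

Total Vd = 0.5 × 98 = 49.00 L
LD = Vd × C = 49.00 × 0.53 = 25.97 mg
CL = 0.693 × Vd / t½ = 0.693 × 49.00 / 22 = 1.544 L/h
Infusion rate = CL × Css = 1.544 × 0.53 = 0.8183 mg/h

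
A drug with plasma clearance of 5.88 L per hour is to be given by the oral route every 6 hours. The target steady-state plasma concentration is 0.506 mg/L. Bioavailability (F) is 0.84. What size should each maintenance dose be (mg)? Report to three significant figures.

D = CL × Css × τ / F = 5.880 × 0.506 × 6 / 0.84 = 21.25 mg

21.3 mg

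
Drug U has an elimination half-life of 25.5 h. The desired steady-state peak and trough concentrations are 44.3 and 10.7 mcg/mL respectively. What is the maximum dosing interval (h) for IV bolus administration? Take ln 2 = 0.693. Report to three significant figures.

k = 0.693 / t½ = 0.693 / 25.5 = 0.02718 h⁻¹
Between IV bolus doses, concentration decays as C = C₀·e^(−kτ), so C_peak/C_trough = e^(kτ).
τ_max = ln(C_peak/C_trough) / k = ln(44.3/10.7) / 0.02718 = 1.421 / 0.02718 = 52.28 h

52.3 h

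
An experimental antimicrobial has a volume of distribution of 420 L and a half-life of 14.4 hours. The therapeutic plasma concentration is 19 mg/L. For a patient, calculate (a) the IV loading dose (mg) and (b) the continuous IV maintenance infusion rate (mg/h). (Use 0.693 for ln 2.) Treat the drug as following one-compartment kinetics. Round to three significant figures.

(a) 7980 mg; (b) 384 mg/h

LD = Vd × C = 420.0 × 19 = 7980 mg
CL = 0.693 × Vd / t½ = 0.693 × 420.0 / 14.4 = 20.21 L/h
Infusion rate = CL × Css = 20.21 × 19 = 384.0 mg/h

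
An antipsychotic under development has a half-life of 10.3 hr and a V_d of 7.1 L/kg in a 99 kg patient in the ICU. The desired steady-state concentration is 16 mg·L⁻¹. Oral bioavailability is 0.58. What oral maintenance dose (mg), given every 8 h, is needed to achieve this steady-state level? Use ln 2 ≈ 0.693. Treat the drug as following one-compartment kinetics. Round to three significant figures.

Vd(total) = 99 kg × 7.1 L/kg = 702.9 L
CL = ln 2 · Vd / t½ = 0.693 × 702.9 / 10.3 = 47.29 L/h
D = CL × Css × τ / F = 47.29 × 16 × 8 / 0.58 = 10440 mg

10400 mg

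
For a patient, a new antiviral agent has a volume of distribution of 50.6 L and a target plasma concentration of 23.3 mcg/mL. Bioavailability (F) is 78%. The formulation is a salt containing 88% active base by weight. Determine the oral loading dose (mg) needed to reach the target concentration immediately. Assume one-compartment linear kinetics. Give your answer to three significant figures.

The loading dose fills Vd to the target concentration.
LD = Vd × C / F / S = 50.60 × 23.30 / 0.78 / 0.88 = 1718 mg

1720 mg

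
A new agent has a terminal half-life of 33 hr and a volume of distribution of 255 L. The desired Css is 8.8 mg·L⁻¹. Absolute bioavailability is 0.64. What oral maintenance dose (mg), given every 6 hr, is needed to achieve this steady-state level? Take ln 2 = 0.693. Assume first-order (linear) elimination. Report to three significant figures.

CL = 0.693 × Vd / t½ = 0.693 × 255.0 / 33 = 5.355 L/h
D = CL × Css × τ / F = 5.355 × 8.8 × 6 / 0.64 = 441.8 mg

442 mg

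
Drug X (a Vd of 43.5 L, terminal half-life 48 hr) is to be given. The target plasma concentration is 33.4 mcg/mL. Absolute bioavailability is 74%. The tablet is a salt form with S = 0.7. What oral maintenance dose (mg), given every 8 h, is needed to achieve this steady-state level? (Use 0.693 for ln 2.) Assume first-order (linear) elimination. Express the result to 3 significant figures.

324 mg

k = 0.693/48 = 0.01444 h⁻¹, so CL = k·Vd = 0.01444 × 43.50 = 0.6281 L/h
D = CL × Css × τ / F / S = 0.6281 × 33.4 × 8 / 0.74 / 0.7 = 324.0 mg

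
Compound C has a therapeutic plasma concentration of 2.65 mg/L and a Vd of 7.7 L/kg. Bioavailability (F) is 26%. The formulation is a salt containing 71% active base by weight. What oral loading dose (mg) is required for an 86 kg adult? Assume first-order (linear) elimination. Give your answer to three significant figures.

9510 mg

Total Vd = 7.7 × 86 = 662.2 L
LD = Vd × C / F / S = 662.2 × 2.650 / 0.26 / 0.71 = 9506 mg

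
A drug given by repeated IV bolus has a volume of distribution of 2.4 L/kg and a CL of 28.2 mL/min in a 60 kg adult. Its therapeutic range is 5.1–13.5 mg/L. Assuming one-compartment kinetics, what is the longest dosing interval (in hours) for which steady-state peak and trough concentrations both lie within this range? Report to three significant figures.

Vd(total) = 60 kg × 2.4 L/kg = 144.0 L
CL = 28.2 mL/min × 60/1000 = 1.692 L/h
k = CL / Vd = 1.692 / 144.0 = 0.01175 h⁻¹
Between IV bolus doses, concentration decays as C = C₀·e^(−kτ), so C_peak/C_trough = e^(kτ).
τ_max = ln(C_peak/C_trough) / k = ln(13.5/5.1) / 0.01175 = 0.9734 / 0.01175 = 82.84 h

82.8 h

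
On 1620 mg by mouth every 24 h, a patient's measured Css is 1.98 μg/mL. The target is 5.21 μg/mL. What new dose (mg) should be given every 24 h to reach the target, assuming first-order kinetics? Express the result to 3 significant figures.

4260 mg

For first-order elimination, Css ∝ F·D/(CL·τ); F and CL are unchanged, so Css ∝ D/τ.
D₂ = D₁ × (Css,target / Css,current) = 1620 × 5.21/1.98 = 4263 mg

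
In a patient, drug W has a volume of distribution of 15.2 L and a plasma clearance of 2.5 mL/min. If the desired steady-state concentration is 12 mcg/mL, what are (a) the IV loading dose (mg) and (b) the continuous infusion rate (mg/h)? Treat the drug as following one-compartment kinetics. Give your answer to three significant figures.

(a) 182 mg; (b) 1.80 mg/h

Loading dose = Vd × C = 15.20 × 12 = 182.4 mg
CL = 2.5 mL/min = 2.5 × 0.06 = 0.1500 L/h
Infusion rate = 0.1500 L/h × 12 mg/L = 1.800 mg/h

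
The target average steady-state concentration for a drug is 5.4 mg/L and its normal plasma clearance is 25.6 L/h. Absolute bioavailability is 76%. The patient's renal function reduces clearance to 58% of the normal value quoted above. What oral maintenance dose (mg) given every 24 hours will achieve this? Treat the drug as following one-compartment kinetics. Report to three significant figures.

Patient clearance = 0.58 × 25.60 = 14.85 L/h
D = CL × Css × τ / F = 14.85 × 5.4 × 24 / 0.76 = 2532 mg

2530 mg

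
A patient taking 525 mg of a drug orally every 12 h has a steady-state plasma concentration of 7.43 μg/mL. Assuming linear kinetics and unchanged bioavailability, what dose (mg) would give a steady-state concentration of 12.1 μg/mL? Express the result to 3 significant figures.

855 mg

For first-order elimination, Css ∝ F·D/(CL·τ); F and CL are unchanged, so Css ∝ D/τ.
D₂ = D₁ × (Css,target / Css,current) = 525 × 12.1/7.43 = 855.0 mg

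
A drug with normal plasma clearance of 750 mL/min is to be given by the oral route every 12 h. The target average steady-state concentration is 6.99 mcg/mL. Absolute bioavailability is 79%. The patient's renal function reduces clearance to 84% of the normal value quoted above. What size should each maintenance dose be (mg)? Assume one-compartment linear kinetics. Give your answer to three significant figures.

4010 mg

CL = 750 mL/min = 750 × 0.06 = 45.00 L/h
Patient clearance = 0.84 × 45.00 = 37.80 L/h
At steady state, dose per interval replaces the amount cleared in that interval: F·D/τ = CL·Css.
D = CL × Css × τ / F = 37.80 × 6.99 × 12 / 0.79 = 4013 mg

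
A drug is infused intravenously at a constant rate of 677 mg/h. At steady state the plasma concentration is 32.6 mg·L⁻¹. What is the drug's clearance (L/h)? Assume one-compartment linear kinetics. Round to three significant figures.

20.8 L/h

At steady state, infusion rate = CL × Css, so CL = rate / Css.
CL = 677 / 32.6 = 20.77 L/h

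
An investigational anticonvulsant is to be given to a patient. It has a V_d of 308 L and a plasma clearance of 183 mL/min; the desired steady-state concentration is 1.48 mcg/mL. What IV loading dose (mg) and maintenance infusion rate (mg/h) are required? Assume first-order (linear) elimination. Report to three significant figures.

Loading: fill Vd to C_target → 308.0 L × 1.48 mg/L = 455.8 mg
Convert clearance: 183 mL/min × 60 min/h ÷ 1000 mL/L = 10.98 L/h
Maintenance infusion rate = CL × Css = 10.98 × 1.48 = 16.25 mg/h

(a) 456 mg; (b) 16.3 mg/h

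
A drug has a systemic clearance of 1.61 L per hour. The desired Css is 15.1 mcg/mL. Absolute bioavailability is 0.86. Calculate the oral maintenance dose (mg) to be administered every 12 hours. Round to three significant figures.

D = CL × Css × τ / F = 1.610 × 15.1 × 12 / 0.86 = 339.2 mg

339 mg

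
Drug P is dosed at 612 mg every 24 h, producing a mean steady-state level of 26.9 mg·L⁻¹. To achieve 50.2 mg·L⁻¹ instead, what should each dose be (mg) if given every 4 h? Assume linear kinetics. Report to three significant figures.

190 mg

For first-order elimination, Css ∝ F·D/(CL·τ); F and CL are unchanged, so Css ∝ D/τ.
D₂ = D₁ × (Css,target / Css,current) × (τ₂/τ₁) = 612 × (50.2/26.9) × (4/24) = 190.3 mg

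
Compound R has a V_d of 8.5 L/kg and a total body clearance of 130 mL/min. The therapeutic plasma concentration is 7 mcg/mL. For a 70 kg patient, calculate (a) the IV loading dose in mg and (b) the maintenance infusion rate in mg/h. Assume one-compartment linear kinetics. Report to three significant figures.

Vd = 8.5 L/kg × 70 kg = 595.0 L
LD = Vd · C_target = 595.0 × 7 = 4165 mg
CL = 130 mL/min = 130 × 0.06 = 7.800 L/h
Infusion rate = 7.800 L/h × 7 mg/L = 54.60 mg/h

(a) 4170 mg; (b) 54.6 mg/h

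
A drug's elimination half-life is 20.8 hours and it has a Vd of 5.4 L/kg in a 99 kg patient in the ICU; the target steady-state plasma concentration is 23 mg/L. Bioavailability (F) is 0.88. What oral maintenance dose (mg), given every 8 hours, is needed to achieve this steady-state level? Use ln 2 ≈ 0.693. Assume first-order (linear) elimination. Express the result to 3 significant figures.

Vd = 5.4 L/kg × 99 kg = 534.6 L
CL = ln 2 · Vd / t½ = 0.693 × 534.6 / 20.8 = 17.81 L/h
D = CL × Css × τ / F = 17.81 × 23 × 8 / 0.88 = 3724 mg

3720 mg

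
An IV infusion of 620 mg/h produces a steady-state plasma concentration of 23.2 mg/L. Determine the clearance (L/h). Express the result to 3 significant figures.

26.7 L/h

At steady state, infusion rate = CL × Css, so CL = rate / Css.
CL = 620 / 23.2 = 26.72 L/h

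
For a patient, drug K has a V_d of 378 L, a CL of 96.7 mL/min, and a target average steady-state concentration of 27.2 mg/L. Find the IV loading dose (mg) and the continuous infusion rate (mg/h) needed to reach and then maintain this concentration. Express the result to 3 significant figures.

LD = Vd · C_target = 378.0 × 27.2 = 10280 mg
Convert clearance: 96.7 mL/min × 60 min/h ÷ 1000 mL/L = 5.802 L/h
Infusion rate = 5.802 L/h × 27.2 mg/L = 157.8 mg/h

(a) 10300 mg; (b) 158 mg/h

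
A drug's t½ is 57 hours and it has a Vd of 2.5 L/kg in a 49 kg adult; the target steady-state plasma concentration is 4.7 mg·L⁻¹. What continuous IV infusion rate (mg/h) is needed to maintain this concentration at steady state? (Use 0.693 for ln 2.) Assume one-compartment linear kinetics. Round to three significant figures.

Total Vd = 2.5 × 49 = 122.5 L
CL = ln 2 · Vd / t½ = 0.693 × 122.5 / 57 = 1.489 L/h
Infusion rate = CL × Css = 1.489 × 4.7 = 6.998 mg/h

7.00 mg/h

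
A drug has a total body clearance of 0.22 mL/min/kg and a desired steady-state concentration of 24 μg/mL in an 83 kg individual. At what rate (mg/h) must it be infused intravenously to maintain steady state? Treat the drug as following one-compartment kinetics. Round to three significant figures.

CL = 0.22 mL/min/kg × 83 kg = 18.26 mL/min = 18.26 × 60/1000 = 1.096 L/h
Rate = CL × Css = 1.096 × 24 = 26.30 mg/h

26.3 mg/h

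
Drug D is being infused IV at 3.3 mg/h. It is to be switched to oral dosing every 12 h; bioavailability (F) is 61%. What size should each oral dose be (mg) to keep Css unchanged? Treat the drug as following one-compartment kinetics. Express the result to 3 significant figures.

To maintain the same Css, the systemic dosing rate must be unchanged: F·D/τ = infusion rate.
D = rate × τ / F = 3.3 × 12 / 0.61 = 64.92 mg

64.9 mg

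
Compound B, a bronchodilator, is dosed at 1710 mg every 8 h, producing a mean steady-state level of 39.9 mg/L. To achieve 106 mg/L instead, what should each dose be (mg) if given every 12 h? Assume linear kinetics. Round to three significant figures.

With linear kinetics, Css is proportional to dose rate (D/τ) at fixed clearance.
D₂ = D₁ × (Css,target / Css,current) × (τ₂/τ₁) = 1710 × (106/39.9) × (12/8) = 6814 mg

6810 mg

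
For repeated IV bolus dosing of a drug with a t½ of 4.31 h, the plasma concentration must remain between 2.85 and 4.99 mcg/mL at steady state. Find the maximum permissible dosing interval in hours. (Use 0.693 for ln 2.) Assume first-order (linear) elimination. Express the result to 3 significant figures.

k = 0.693 / t½ = 0.693 / 4.31 = 0.1608 h⁻¹
Between IV bolus doses, concentration decays as C = C₀·e^(−kτ), so C_peak/C_trough = e^(kτ).
τ_max = ln(C_peak/C_trough) / k = ln(4.99/2.85) / 0.1608 = 0.5601 / 0.1608 = 3.483 h

3.48 h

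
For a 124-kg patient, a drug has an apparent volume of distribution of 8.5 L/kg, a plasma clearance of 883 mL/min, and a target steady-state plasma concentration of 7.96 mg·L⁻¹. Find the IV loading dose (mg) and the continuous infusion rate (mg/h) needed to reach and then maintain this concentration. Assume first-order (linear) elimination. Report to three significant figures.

(a) 8390 mg; (b) 422 mg/h

Total Vd = 8.5 × 124 = 1054 L
LD = Vd · C_target = 1054 × 7.96 = 8390 mg
CL = 883 mL/min = 883 × 0.06 = 52.98 L/h
Infusion rate = 52.98 L/h × 7.96 mg/L = 421.7 mg/h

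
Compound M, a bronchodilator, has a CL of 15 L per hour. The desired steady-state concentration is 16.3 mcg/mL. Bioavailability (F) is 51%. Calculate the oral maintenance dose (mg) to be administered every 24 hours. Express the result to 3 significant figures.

11500 mg

D = CL × Css × τ / F = 15.00 × 16.3 × 24 / 0.51 = 11510 mg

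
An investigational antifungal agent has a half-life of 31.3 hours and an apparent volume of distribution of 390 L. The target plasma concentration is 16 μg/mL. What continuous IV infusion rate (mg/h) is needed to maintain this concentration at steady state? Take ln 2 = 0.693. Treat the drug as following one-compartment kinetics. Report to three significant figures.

138 mg/h

k = 0.693/31.3 = 0.02214 h⁻¹, so CL = k·Vd = 0.02214 × 390.0 = 8.635 L/h
Infusion rate = CL × Css = 8.635 × 16 = 138.2 mg/h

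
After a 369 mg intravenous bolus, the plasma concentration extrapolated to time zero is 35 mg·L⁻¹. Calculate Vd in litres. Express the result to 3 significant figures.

10.5 L

Immediately after an IV bolus, C₀ = Dose / Vd, so Vd = Dose / C₀.
Vd = 369 / 35 = 10.54 L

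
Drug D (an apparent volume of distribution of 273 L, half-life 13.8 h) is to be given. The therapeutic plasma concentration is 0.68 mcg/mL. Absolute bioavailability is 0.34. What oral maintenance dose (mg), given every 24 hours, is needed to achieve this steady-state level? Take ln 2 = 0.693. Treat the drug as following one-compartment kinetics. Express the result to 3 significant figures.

CL = ln 2 · Vd / t½ = 0.693 × 273.0 / 13.8 = 13.71 L/h
D = CL × Css × τ / F = 13.71 × 0.68 × 24 / 0.34 = 658.1 mg

658 mg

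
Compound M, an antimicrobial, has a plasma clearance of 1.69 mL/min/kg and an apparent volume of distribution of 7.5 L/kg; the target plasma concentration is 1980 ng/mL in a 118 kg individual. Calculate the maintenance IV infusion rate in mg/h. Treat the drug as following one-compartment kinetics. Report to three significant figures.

23.7 mg/h

CL = 1.69 mL/min/kg × 118 kg = 199.4 mL/min = 199.4 × 60/1000 = 11.96 L/h
C = 1980 ng/mL = 1.980 mg/L
Maintenance depends on clearance, not Vd — rate in must match rate out.
R₀ = 11.96 × 1.98 = 23.68 mg/h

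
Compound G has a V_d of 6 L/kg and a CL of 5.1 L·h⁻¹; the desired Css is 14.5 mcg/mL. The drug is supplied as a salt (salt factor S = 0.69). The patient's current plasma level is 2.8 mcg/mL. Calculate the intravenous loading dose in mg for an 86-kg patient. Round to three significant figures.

8750 mg

Vd = 6 L/kg × 86 kg = 516.0 L
Concentration deficit ΔC = 14.5 − 2.8 = 11.70 mg/L
LD = Vd × ΔC / S = 516.0 × 11.70 / 0.69 = 8750 mg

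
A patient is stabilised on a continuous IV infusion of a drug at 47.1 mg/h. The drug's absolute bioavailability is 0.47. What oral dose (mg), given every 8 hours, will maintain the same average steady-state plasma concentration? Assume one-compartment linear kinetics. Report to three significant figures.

802 mg

To maintain the same Css, the systemic dosing rate must be unchanged: F·D/τ = infusion rate.
D = rate × τ / F = 47.1 × 8 / 0.47 = 801.7 mg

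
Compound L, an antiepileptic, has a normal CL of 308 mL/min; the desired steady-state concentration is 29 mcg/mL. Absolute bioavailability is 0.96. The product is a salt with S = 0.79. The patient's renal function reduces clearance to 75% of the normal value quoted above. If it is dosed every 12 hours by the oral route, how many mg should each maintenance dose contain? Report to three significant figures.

6360 mg

CL = 308 mL/min = 308 × 0.06 = 18.48 L/h
Patient clearance = 0.75 × 18.48 = 13.86 L/h
D = CL × Css × τ / F / S = 13.86 × 29 × 12 / 0.96 / 0.79 = 6360 mg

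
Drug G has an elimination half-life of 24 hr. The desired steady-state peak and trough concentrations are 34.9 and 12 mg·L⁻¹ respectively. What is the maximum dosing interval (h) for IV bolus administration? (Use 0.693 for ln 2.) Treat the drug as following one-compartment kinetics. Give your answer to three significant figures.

37.0 h

k = 0.693 / t½ = 0.693 / 24 = 0.02888 h⁻¹
Between IV bolus doses, concentration decays as C = C₀·e^(−kτ), so C_peak/C_trough = e^(kτ).
τ_max = ln(C_peak/C_trough) / k = ln(34.9/12) / 0.02888 = 1.068 / 0.02888 = 36.98 h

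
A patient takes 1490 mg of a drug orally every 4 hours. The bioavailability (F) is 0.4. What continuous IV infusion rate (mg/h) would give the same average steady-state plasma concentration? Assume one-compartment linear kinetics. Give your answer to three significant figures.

149 mg/h

Equivalent systemic input: infusion rate = F·D/τ.
Rate = 0.4 × 1490 / 4 = 149.0 mg/h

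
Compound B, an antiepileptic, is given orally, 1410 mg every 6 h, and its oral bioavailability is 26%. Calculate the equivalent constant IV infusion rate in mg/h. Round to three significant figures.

Equivalent systemic input: infusion rate = F·D/τ.
Rate = 0.26 × 1410 / 6 = 61.10 mg/h

61.1 mg/h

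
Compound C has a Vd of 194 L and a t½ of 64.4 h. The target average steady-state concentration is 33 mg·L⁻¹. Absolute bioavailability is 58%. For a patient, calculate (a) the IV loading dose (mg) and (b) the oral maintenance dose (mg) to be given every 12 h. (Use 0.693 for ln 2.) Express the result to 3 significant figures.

LD = Vd × C = 194.0 × 33 = 6402 mg
CL = 0.693 × Vd / t½ = 0.693 × 194.0 / 64.4 = 2.088 L/h
D = CL × Css × τ / F = 2.088 × 33 × 12 / 0.58 = 1426 mg

(a) 6400 mg; (b) 1430 mg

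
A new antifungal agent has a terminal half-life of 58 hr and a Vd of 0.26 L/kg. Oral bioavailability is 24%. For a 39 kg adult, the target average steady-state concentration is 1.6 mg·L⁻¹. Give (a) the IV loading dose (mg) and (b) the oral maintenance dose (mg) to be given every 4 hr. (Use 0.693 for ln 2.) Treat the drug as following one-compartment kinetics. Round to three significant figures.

(a) 16.2 mg; (b) 3.23 mg

Vd = 0.26 L/kg × 39 kg = 10.14 L
LD = Vd × C = 10.14 × 1.6 = 16.22 mg
CL = 0.693 × Vd / t½ = 0.693 × 10.14 / 58 = 0.1212 L/h
D = CL × Css × τ / F = 0.1212 × 1.6 × 4 / 0.24 = 3.232 mg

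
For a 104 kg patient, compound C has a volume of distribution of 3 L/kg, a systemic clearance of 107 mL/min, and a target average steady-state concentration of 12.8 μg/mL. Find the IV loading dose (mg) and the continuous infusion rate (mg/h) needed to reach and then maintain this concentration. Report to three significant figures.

(a) 3990 mg; (b) 82.2 mg/h

Vd = 3 L/kg × 104 kg = 312.0 L
LD = Vd · C_target = 312.0 × 12.8 = 3994 mg
CL = 107 mL/min × 60/1000 = 6.420 L/h
Maintenance infusion rate = CL × Css = 6.420 × 12.8 = 82.18 mg/h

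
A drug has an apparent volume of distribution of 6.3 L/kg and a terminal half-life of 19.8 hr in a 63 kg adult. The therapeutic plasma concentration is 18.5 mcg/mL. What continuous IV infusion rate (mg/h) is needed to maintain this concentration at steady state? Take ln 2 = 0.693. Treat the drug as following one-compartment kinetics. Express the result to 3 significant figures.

Vd(total) = 63 kg × 6.3 L/kg = 396.9 L
CL = 0.693 × Vd / t½ = 0.693 × 396.9 / 19.8 = 13.89 L/h
Infusion rate = CL × Css = 13.89 × 18.5 = 257.0 mg/h

257 mg/h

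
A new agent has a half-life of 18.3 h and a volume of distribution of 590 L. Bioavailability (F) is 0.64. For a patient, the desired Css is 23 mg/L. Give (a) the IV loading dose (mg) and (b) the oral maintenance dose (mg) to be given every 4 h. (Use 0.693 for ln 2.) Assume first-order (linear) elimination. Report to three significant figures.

(a) 13600 mg; (b) 3210 mg

LD = Vd × C = 590.0 × 23 = 13570 mg
CL = 0.693 × Vd / t½ = 0.693 × 590.0 / 18.3 = 22.34 L/h
D = CL × Css × τ / F = 22.34 × 23 × 4 / 0.64 = 3211 mg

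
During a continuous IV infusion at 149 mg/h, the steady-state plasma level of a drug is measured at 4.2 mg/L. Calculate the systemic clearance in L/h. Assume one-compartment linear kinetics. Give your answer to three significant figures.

At steady state, infusion rate = CL × Css, so CL = rate / Css.
CL = 149 / 4.2 = 35.48 L/h

35.5 L/h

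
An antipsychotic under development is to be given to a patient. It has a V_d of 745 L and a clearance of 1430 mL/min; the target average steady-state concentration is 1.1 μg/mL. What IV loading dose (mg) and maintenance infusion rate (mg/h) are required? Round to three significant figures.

(a) 820 mg; (b) 94.4 mg/h

LD = Vd · C_target = 745.0 × 1.1 = 819.5 mg
Convert clearance: 1430 mL/min × 60 min/h ÷ 1000 mL/L = 85.80 L/h
Infusion rate = 85.80 L/h × 1.1 mg/L = 94.38 mg/h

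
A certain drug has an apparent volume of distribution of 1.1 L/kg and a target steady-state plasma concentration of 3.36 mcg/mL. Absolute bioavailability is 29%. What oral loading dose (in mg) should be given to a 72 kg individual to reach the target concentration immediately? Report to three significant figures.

918 mg

Vd = 1.1 L/kg × 72 kg = 79.20 L
The loading dose fills Vd to the target concentration.
LD = Vd × C / F = 79.20 × 3.360 / 0.29 = 917.6 mg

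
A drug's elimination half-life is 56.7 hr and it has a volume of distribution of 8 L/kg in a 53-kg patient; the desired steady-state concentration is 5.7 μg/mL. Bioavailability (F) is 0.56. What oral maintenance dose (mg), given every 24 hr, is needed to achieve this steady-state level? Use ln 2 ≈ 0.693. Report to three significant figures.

Total Vd = 8 × 53 = 424.0 L
CL = ln 2 · Vd / t½ = 0.693 × 424.0 / 56.7 = 5.182 L/h
D = CL × Css × τ / F = 5.182 × 5.7 × 24 / 0.56 = 1266 mg

1270 mg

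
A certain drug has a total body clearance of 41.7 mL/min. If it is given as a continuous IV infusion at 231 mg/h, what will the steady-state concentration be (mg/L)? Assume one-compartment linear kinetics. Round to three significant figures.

Convert clearance: 41.7 mL/min × 60 min/h ÷ 1000 mL/L = 2.502 L/h
Css = rate / CL = 231 / 2.502 = 92.33 mg/L

92.3 mg/L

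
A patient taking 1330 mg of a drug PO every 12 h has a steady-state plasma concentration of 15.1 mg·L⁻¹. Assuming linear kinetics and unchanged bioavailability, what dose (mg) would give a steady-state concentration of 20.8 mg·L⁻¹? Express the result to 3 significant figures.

1830 mg

With linear kinetics, Css is proportional to dose rate (D/τ) at fixed clearance.
D₂ = D₁ × (Css,target / Css,current) = 1330 × 20.8/15.1 = 1832 mg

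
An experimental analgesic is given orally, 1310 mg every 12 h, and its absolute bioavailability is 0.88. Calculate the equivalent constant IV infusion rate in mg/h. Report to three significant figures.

96.1 mg/h

Equivalent systemic input: infusion rate = F·D/τ.
Rate = 0.88 × 1310 / 12 = 96.07 mg/h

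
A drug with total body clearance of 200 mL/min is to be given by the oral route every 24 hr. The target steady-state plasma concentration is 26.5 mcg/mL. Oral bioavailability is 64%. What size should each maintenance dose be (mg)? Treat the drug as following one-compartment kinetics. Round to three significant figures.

11900 mg

CL = 200 mL/min × 60/1000 = 12.00 L/h
D = CL × Css × τ / F = 12.00 × 26.5 × 24 / 0.64 = 11930 mg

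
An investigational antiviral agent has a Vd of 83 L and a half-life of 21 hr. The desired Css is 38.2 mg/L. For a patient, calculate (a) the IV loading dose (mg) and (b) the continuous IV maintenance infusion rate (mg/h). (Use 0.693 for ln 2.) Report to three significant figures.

(a) 3170 mg; (b) 105 mg/h

LD = Vd × C = 83.00 × 38.2 = 3171 mg
CL = 0.693 × Vd / t½ = 0.693 × 83.00 / 21 = 2.739 L/h
Infusion rate = CL × Css = 2.739 × 38.2 = 104.6 mg/h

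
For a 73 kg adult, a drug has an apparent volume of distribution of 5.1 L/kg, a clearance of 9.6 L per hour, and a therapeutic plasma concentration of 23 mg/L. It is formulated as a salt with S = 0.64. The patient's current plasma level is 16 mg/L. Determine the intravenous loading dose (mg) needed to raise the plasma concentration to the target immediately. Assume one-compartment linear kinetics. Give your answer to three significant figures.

Total Vd = 5.1 × 73 = 372.3 L
The loading dose fills Vd to the target concentration; clearance is irrelevant here.
Concentration deficit ΔC = 23 − 16 = 7.000 mg/L
LD = Vd × ΔC / S = 372.3 × 7.000 / 0.64 = 4072 mg

4070 mg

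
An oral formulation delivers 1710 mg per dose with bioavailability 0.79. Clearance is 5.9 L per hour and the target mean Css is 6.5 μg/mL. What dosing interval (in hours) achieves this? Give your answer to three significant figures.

F·D/τ = CL·Css → τ = F·D / (CL·Css).
τ = 0.79 × 1710 / (5.9 × 6.5) = 35.23 h

35.2 h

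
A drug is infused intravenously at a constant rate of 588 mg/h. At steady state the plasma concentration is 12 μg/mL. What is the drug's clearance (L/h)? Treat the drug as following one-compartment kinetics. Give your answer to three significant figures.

49.0 L/h

At steady state, infusion rate = CL × Css, so CL = rate / Css.
CL = 588 / 12 = 49.00 L/h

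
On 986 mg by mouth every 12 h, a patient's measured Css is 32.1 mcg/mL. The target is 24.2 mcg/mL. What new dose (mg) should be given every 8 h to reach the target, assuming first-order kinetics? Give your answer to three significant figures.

With linear kinetics, Css is proportional to dose rate (D/τ) at fixed clearance.
D₂ = D₁ × (Css,target / Css,current) × (τ₂/τ₁) = 986 × (24.2/32.1) × (8/12) = 495.6 mg

496 mg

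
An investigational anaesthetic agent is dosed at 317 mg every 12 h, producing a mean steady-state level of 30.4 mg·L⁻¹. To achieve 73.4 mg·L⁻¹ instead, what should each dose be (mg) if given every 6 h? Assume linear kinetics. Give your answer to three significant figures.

With linear kinetics, Css is proportional to dose rate (D/τ) at fixed clearance.
D₂ = D₁ × (Css,target / Css,current) × (τ₂/τ₁) = 317 × (73.4/30.4) × (6/12) = 382.7 mg

383 mg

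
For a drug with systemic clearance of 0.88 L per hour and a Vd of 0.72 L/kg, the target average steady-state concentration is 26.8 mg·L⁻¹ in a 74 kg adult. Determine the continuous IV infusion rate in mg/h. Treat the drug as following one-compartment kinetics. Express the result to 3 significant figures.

23.6 mg/h

At steady state, infusion rate equals elimination rate: rate in = CL × Css.
Infusion rate = CL · Css = 0.8800 L/h × 26.8 mg/L = 23.58 mg/h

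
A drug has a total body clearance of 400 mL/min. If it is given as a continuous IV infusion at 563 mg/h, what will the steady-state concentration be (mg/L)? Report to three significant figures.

23.5 mg/L

CL = 400 mL/min = 400 × 0.06 = 24.00 L/h
Css = rate / CL = 563 / 24.00 = 23.46 mg/L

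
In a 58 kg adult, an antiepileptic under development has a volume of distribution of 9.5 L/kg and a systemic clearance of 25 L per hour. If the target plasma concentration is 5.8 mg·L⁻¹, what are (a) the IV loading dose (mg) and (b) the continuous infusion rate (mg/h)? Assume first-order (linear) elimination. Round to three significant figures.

Total Vd = 9.5 × 58 = 551.0 L
Loading dose = Vd × C = 551.0 × 5.8 = 3196 mg
Maintenance: replace elimination → rate = CL × Css = 25.00 × 5.8 = 145.0 mg/h

(a) 3200 mg; (b) 145 mg/h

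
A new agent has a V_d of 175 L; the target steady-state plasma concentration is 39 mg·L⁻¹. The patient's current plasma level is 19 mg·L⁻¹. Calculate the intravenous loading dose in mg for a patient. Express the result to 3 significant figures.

3500 mg

Concentration deficit ΔC = 39 − 19 = 20.00 mg/L
LD = Vd × ΔC = 175.0 × 20.00 = 3500 mg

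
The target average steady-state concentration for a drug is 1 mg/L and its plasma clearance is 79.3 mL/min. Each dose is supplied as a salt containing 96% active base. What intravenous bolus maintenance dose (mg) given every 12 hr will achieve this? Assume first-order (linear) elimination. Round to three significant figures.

59.5 mg

Convert clearance: 79.3 mL/min × 60 min/h ÷ 1000 mL/L = 4.758 L/h
D = CL × Css × τ / S = 4.758 × 1 × 12 / 0.96 = 59.48 mg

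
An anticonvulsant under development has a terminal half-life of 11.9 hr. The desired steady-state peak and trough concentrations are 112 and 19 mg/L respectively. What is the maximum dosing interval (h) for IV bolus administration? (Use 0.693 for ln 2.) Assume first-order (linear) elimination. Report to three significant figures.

k = 0.693 / t½ = 0.693 / 11.9 = 0.05824 h⁻¹
Between IV bolus doses, concentration decays as C = C₀·e^(−kτ), so C_peak/C_trough = e^(kτ).
τ_max = ln(C_peak/C_trough) / k = ln(112/19) / 0.05824 = 1.774 / 0.05824 = 30.46 h

30.5 h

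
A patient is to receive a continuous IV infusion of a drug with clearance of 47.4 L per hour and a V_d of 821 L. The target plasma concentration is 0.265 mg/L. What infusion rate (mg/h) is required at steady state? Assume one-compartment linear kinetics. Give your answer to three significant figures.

12.6 mg/h

At steady state, infusion rate equals elimination rate: rate in = CL × Css.
Infusion rate = CL · Css = 47.40 L/h × 0.265 mg/L = 12.56 mg/h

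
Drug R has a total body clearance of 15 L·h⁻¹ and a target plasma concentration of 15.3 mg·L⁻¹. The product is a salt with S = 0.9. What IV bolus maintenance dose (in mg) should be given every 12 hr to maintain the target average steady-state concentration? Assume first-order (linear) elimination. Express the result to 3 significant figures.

D = CL × Css × τ / S = 15.00 × 15.3 × 12 / 0.9 = 3060 mg

3060 mg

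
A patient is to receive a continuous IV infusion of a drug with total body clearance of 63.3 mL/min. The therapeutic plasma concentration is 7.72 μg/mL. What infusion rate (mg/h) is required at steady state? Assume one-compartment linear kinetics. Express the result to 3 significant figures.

29.3 mg/h

CL = 63.3 mL/min × 60/1000 = 3.798 L/h
At steady state, infusion rate equals elimination rate: rate in = CL × Css.
R₀ = 3.798 × 7.72 = 29.32 mg/h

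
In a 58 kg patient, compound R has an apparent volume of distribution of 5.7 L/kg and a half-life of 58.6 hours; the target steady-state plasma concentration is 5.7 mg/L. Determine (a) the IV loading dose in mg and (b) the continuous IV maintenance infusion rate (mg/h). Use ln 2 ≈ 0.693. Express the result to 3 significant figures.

(a) 1880 mg; (b) 22.3 mg/h

Total Vd = 5.7 × 58 = 330.6 L
LD = Vd × C = 330.6 × 5.7 = 1884 mg
CL = 0.693 × Vd / t½ = 0.693 × 330.6 / 58.6 = 3.910 L/h
Infusion rate = CL × Css = 3.910 × 5.7 = 22.29 mg/h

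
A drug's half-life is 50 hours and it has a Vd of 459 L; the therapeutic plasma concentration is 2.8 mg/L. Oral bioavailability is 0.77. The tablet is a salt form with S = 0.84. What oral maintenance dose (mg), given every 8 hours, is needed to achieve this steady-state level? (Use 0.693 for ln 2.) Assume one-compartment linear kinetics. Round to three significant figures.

CL = ln 2 · Vd / t½ = 0.693 × 459.0 / 50 = 6.362 L/h
D = CL × Css × τ / F / S = 6.362 × 2.8 × 8 / 0.77 / 0.84 = 220.3 mg

220 mg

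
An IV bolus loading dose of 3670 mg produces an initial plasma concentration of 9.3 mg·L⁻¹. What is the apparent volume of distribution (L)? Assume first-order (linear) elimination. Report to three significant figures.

395 L

Immediately after an IV bolus, C₀ = Dose / Vd, so Vd = Dose / C₀.
Vd = 3670 / 9.3 = 394.6 L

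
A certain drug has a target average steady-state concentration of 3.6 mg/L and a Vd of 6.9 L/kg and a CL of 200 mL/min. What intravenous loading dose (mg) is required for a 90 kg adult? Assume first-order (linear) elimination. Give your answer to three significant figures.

Vd(total) = 90 kg × 6.9 L/kg = 621.0 L
LD = Vd × C = 621.0 × 3.600 = 2236 mg

2240 mg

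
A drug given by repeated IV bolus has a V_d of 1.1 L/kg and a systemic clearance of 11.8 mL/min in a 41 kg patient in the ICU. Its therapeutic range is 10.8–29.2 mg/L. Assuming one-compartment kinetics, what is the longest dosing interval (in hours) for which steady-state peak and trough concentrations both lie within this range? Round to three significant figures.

Vd(total) = 41 kg × 1.1 L/kg = 45.10 L
CL = 11.8 mL/min = 11.8 × 0.06 = 0.7080 L/h
k = CL / Vd = 0.7080 / 45.10 = 0.01570 h⁻¹
Between IV bolus doses, concentration decays as C = C₀·e^(−kτ), so C_peak/C_trough = e^(kτ).
τ_max = ln(C_peak/C_trough) / k = ln(29.2/10.8) / 0.01570 = 0.9946 / 0.01570 = 63.35 h

63.4 h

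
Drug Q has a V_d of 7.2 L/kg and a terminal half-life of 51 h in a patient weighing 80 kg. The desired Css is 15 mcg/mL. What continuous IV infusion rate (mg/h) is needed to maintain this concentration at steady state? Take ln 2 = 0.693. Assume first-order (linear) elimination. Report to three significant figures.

117 mg/h

Vd = 7.2 L/kg × 80 kg = 576.0 L
CL = 0.693 × Vd / t½ = 0.693 × 576.0 / 51 = 7.827 L/h
Infusion rate = CL × Css = 7.827 × 15 = 117.4 mg/h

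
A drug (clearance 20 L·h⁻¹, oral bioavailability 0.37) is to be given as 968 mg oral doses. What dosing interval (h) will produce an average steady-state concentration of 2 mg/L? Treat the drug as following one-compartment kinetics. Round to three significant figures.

8.95 h

F·D/τ = CL·Css → τ = F·D / (CL·Css).
τ = 0.37 × 968 / (20 × 2) = 8.954 h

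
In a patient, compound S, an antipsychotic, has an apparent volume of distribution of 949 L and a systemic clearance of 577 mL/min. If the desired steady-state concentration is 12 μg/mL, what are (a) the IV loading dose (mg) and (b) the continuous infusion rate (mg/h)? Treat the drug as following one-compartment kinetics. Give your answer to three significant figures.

(a) 11400 mg; (b) 415 mg/h

LD = Vd · C_target = 949.0 × 12 = 11390 mg
Convert clearance: 577 mL/min × 60 min/h ÷ 1000 mL/L = 34.62 L/h
Infusion rate = 34.62 L/h × 12 mg/L = 415.4 mg/h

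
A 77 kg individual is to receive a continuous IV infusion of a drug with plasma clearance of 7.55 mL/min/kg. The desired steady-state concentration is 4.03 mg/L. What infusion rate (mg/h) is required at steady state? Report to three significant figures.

141 mg/h

CL = 7.55 mL/min/kg × 77 kg = 581.4 mL/min = 581.4 × 60/1000 = 34.88 L/h
R₀ = 34.88 × 4.03 = 140.6 mg/h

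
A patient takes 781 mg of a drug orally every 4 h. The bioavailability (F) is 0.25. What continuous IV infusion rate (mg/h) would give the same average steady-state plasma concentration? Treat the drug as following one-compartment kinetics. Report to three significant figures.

Equivalent systemic input: infusion rate = F·D/τ.
Rate = 0.25 × 781 / 4 = 48.81 mg/h

48.8 mg/h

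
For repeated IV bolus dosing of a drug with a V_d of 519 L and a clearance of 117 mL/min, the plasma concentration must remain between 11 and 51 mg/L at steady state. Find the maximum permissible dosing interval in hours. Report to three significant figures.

Convert clearance: 117 mL/min × 60 min/h ÷ 1000 mL/L = 7.020 L/h
k = CL / Vd = 7.020 / 519.0 = 0.01353 h⁻¹
Between IV bolus doses, concentration decays as C = C₀·e^(−kτ), so C_peak/C_trough = e^(kτ).
τ_max = ln(C_peak/C_trough) / k = ln(51/11) / 0.01353 = 1.534 / 0.01353 = 113.4 h

113 h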